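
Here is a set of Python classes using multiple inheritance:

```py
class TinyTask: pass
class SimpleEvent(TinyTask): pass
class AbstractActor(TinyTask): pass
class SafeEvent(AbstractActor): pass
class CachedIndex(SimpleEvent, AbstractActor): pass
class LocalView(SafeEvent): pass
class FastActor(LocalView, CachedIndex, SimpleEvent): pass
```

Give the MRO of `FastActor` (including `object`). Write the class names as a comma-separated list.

L[FastActor] = FastActor + merge(L[LocalView], L[CachedIndex], L[SimpleEvent], [LocalView CachedIndex SimpleEvent])
  take LocalView:  [LocalView SafeEvent AbstractActor TinyTask object] + [CachedIndex SimpleEvent AbstractActor TinyTask object] + [SimpleEvent TinyTask object] + [LocalView CachedIndex SimpleEvent]
  take SafeEvent:  [SafeEvent AbstractActor TinyTask object] + [CachedIndex SimpleEvent AbstractActor TinyTask object] + [SimpleEvent TinyTask object] + [CachedIndex SimpleEvent]
  take CachedIndex:  [AbstractActor TinyTask object] + [CachedIndex SimpleEvent AbstractActor TinyTask object] + [SimpleEvent TinyTask object] + [CachedIndex SimpleEvent]
  take SimpleEvent:  [AbstractActor TinyTask object] + [SimpleEvent AbstractActor TinyTask object] + [SimpleEvent TinyTask object] + [SimpleEvent]
  take AbstractActor:  [AbstractActor TinyTask object] + [AbstractActor TinyTask object] + [TinyTask object]
  take TinyTask:  [TinyTask object] + [TinyTask object] + [TinyTask object]
  take object:  [object] + [object] + [object]

FastActor, LocalView, SafeEvent, CachedIndex, SimpleEvent, AbstractActor, TinyTask, object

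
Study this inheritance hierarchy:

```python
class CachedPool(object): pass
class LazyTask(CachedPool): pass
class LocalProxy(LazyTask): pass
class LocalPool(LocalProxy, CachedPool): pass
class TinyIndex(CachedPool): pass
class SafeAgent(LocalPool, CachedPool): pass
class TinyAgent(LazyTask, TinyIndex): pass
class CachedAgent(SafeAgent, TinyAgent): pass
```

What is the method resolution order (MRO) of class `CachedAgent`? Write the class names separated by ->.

L[CachedAgent] = CachedAgent + merge(L[SafeAgent], L[TinyAgent], [SafeAgent TinyAgent])
  take SafeAgent:  [SafeAgent LocalPool LocalProxy LazyTask CachedPool object] + [TinyAgent LazyTask TinyIndex CachedPool object] + [SafeAgent TinyAgent]
  take LocalPool:  [LocalPool LocalProxy LazyTask CachedPool object] + [TinyAgent LazyTask TinyIndex CachedPool object] + [TinyAgent]
  take LocalProxy:  [LocalProxy LazyTask CachedPool object] + [TinyAgent LazyTask TinyIndex CachedPool object] + [TinyAgent]
  take TinyAgent:  [LazyTask CachedPool object] + [TinyAgent LazyTask TinyIndex CachedPool object] + [TinyAgent]
  take LazyTask:  [LazyTask CachedPool object] + [LazyTask TinyIndex CachedPool object]
  take TinyIndex:  [CachedPool object] + [TinyIndex CachedPool object]
  take CachedPool:  [CachedPool object] + [CachedPool object]
  take object:  [object] + [object]

CachedAgent -> SafeAgent -> LocalPool -> LocalProxy -> TinyAgent -> LazyTask -> TinyIndex -> CachedPool -> object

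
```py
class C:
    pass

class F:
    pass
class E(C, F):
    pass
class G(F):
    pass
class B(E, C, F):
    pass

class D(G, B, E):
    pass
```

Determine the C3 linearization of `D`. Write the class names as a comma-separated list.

L[D] = D + merge(L[G], L[B], L[E], [G B E])
  take G:  [G F object] + [B E C F object] + [E C F object] + [G B E]
  take B:  [F object] + [B E C F object] + [E C F object] + [B E]
  take E:  [F object] + [E C F object] + [E C F object] + [E]
  take C:  [F object] + [C F object] + [C F object]
  take F:  [F object] + [F object] + [F object]
  take object:  [object] + [object] + [object]

D, G, B, E, C, F, object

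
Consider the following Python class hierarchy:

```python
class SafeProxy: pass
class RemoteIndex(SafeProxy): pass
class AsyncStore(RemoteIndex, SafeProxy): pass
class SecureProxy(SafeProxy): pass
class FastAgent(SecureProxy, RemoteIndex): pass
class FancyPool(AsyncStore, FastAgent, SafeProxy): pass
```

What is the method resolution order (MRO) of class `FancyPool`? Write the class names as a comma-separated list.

L[FancyPool] = FancyPool + merge(L[AsyncStore], L[FastAgent], L[SafeProxy], [AsyncStore FastAgent SafeProxy])
  take AsyncStore:  [AsyncStore RemoteIndex SafeProxy object] + [FastAgent SecureProxy RemoteIndex SafeProxy object] + [SafeProxy object] + [AsyncStore FastAgent SafeProxy]
  take FastAgent:  [RemoteIndex SafeProxy object] + [FastAgent SecureProxy RemoteIndex SafeProxy object] + [SafeProxy object] + [FastAgent SafeProxy]
  take SecureProxy:  [RemoteIndex SafeProxy object] + [SecureProxy RemoteIndex SafeProxy object] + [SafeProxy object] + [SafeProxy]
  take RemoteIndex:  [RemoteIndex SafeProxy object] + [RemoteIndex SafeProxy object] + [SafeProxy object] + [SafeProxy]
  take SafeProxy:  [SafeProxy object] + [SafeProxy object] + [SafeProxy object] + [SafeProxy]
  take object:  [object] + [object] + [object]

FancyPool, AsyncStore, FastAgent, SecureProxy, RemoteIndex, SafeProxy, object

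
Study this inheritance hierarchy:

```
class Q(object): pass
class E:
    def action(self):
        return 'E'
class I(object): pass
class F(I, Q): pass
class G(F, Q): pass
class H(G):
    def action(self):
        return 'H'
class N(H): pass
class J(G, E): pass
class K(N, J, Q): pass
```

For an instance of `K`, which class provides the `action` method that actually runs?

L[K] = K + merge(L[N], L[J], L[Q], [N J Q])
  take N:  [N H G F I Q object] + [J G F I Q E object] + [Q object] + [N J Q]
  take H:  [H G F I Q object] + [J G F I Q E object] + [Q object] + [J Q]
  take J:  [G F I Q object] + [J G F I Q E object] + [Q object] + [J Q]
  take G:  [G F I Q object] + [G F I Q E object] + [Q object] + [Q]
  take F:  [F I Q object] + [F I Q E object] + [Q object] + [Q]
  take I:  [I Q object] + [I Q E object] + [Q object] + [Q]
  take Q:  [Q object] + [Q E object] + [Q object] + [Q]
  take E:  [object] + [E object] + [object]
  take object:  [object] + [object] + [object]
MRO: K N H J G F I Q E object
action is defined in: E, H. First along the MRO is H.

H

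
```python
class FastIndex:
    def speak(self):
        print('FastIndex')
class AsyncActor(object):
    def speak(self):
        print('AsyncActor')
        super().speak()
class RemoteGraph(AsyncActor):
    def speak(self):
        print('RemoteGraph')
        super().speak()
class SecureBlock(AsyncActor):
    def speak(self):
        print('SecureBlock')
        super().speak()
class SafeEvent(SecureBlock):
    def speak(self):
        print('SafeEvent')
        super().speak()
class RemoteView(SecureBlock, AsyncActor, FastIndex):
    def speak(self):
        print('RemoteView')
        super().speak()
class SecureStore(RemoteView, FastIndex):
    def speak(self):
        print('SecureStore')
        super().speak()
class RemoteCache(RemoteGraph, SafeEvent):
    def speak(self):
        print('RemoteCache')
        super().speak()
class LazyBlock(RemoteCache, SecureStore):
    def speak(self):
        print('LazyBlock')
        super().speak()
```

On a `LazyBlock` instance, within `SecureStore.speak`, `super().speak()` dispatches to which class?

L[LazyBlock] = LazyBlock + merge(L[RemoteCache], L[SecureStore], [RemoteCache SecureStore])
  take RemoteCache:  [RemoteCache RemoteGraph SafeEvent SecureBlock AsyncActor object] + [SecureStore RemoteView SecureBlock AsyncActor FastIndex object] + [RemoteCache SecureStore]
  take RemoteGraph:  [RemoteGraph SafeEvent SecureBlock AsyncActor object] + [SecureStore RemoteView SecureBlock AsyncActor FastIndex object] + [SecureStore]
  take SafeEvent:  [SafeEvent SecureBlock AsyncActor object] + [SecureStore RemoteView SecureBlock AsyncActor FastIndex object] + [SecureStore]
  take SecureStore:  [SecureBlock AsyncActor object] + [SecureStore RemoteView SecureBlock AsyncActor FastIndex object] + [SecureStore]
  take RemoteView:  [SecureBlock AsyncActor object] + [RemoteView SecureBlock AsyncActor FastIndex object]
  take SecureBlock:  [SecureBlock AsyncActor object] + [SecureBlock AsyncActor FastIndex object]
  take AsyncActor:  [AsyncActor object] + [AsyncActor FastIndex object]
  take FastIndex:  [object] + [FastIndex object]
  take object:  [object] + [object]
MRO: LazyBlock RemoteCache RemoteGraph SafeEvent SecureStore RemoteView SecureBlock AsyncActor FastIndex object
super() in SecureStore.speak on a LazyBlock instance goes to the class after SecureStore in LazyBlock's MRO: RemoteView.

RemoteView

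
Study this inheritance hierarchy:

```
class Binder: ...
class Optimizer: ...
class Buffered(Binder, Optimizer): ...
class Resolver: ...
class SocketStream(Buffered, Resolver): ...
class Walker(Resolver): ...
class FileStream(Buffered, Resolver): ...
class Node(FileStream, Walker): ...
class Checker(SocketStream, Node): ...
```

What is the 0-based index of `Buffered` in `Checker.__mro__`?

4

L[Checker] = Checker + merge(L[SocketStream], L[Node], [SocketStream Node])
  take SocketStream:  [SocketStream Buffered Binder Optimizer Resolver object] + [Node FileStream Buffered Binder Optimizer Walker Resolver object] + [SocketStream Node]
  take Node:  [Buffered Binder Optimizer Resolver object] + [Node FileStream Buffered Binder Optimizer Walker Resolver object] + [Node]
  take FileStream:  [Buffered Binder Optimizer Resolver object] + [FileStream Buffered Binder Optimizer Walker Resolver object]
  take Buffered:  [Buffered Binder Optimizer Resolver object] + [Buffered Binder Optimizer Walker Resolver object]
  take Binder:  [Binder Optimizer Resolver object] + [Binder Optimizer Walker Resolver object]
  take Optimizer:  [Optimizer Resolver object] + [Optimizer Walker Resolver object]
  take Walker:  [Resolver object] + [Walker Resolver object]
  take Resolver:  [Resolver object] + [Resolver object]
  take object:  [object] + [object]
MRO: Checker SocketStream Node FileStream Buffered Binder Optimizer Walker Resolver object
Buffered sits at index 4.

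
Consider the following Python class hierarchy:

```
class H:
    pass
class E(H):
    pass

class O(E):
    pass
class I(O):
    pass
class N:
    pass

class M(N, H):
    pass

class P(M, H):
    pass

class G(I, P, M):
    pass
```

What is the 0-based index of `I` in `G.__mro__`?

1

L[G] = G + merge(L[I], L[P], L[M], [I P M])
  take I:  [I O E H object] + [P M N H object] + [M N H object] + [I P M]
  take O:  [O E H object] + [P M N H object] + [M N H object] + [P M]
  take E:  [E H object] + [P M N H object] + [M N H object] + [P M]
  take P:  [H object] + [P M N H object] + [M N H object] + [P M]
  take M:  [H object] + [M N H object] + [M N H object] + [M]
  take N:  [H object] + [N H object] + [N H object]
  take H:  [H object] + [H object] + [H object]
  take object:  [object] + [object] + [object]
MRO: G I O E P M N H object
I sits at index 1.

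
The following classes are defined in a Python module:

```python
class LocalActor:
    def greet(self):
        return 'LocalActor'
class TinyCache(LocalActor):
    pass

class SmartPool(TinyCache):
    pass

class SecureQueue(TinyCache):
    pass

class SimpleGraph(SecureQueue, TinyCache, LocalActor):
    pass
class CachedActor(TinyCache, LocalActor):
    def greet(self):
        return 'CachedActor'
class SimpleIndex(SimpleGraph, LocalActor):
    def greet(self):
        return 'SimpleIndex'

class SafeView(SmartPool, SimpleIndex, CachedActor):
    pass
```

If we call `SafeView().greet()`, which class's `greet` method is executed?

SimpleIndex

L[SafeView] = SafeView + merge(L[SmartPool], L[SimpleIndex], L[CachedActor], [SmartPool SimpleIndex CachedActor])
  take SmartPool:  [SmartPool TinyCache LocalActor object] + [SimpleIndex SimpleGraph SecureQueue TinyCache LocalActor object] + [CachedActor TinyCache LocalActor object] + [SmartPool SimpleIndex CachedActor]
  take SimpleIndex:  [TinyCache LocalActor object] + [SimpleIndex SimpleGraph SecureQueue TinyCache LocalActor object] + [CachedActor TinyCache LocalActor object] + [SimpleIndex CachedActor]
  take SimpleGraph:  [TinyCache LocalActor object] + [SimpleGraph SecureQueue TinyCache LocalActor object] + [CachedActor TinyCache LocalActor object] + [CachedActor]
  take SecureQueue:  [TinyCache LocalActor object] + [SecureQueue TinyCache LocalActor object] + [CachedActor TinyCache LocalActor object] + [CachedActor]
  take CachedActor:  [TinyCache LocalActor object] + [TinyCache LocalActor object] + [CachedActor TinyCache LocalActor object] + [CachedActor]
  take TinyCache:  [TinyCache LocalActor object] + [TinyCache LocalActor object] + [TinyCache LocalActor object]
  take LocalActor:  [LocalActor object] + [LocalActor object] + [LocalActor object]
  take object:  [object] + [object] + [object]
MRO: SafeView SmartPool SimpleIndex SimpleGraph SecureQueue CachedActor TinyCache LocalActor object
greet is defined in: CachedActor, LocalActor, SimpleIndex. First along the MRO is SimpleIndex.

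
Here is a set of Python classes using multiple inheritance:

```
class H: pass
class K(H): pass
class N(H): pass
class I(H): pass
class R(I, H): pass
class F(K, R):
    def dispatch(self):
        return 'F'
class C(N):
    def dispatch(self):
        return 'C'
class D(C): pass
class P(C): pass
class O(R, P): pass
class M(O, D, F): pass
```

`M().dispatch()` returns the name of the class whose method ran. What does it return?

F

L[M] = M + merge(L[O], L[D], L[F], [O D F])
  take O:  [O R I P C N H object] + [D C N H object] + [F K R I H object] + [O D F]
  take D:  [R I P C N H object] + [D C N H object] + [F K R I H object] + [D F]
  take F:  [R I P C N H object] + [C N H object] + [F K R I H object] + [F]
  take K:  [R I P C N H object] + [C N H object] + [K R I H object]
  take R:  [R I P C N H object] + [C N H object] + [R I H object]
  take I:  [I P C N H object] + [C N H object] + [I H object]
  take P:  [P C N H object] + [C N H object] + [H object]
  take C:  [C N H object] + [C N H object] + [H object]
  take N:  [N H object] + [N H object] + [H object]
  take H:  [H object] + [H object] + [H object]
  take object:  [object] + [object] + [object]
MRO: M O D F K R I P C N H object
dispatch is defined in: C, F. First along the MRO is F.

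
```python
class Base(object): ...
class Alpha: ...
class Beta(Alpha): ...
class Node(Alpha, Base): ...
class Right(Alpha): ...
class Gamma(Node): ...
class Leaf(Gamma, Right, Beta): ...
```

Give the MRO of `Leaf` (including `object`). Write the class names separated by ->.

L[Leaf] = Leaf + merge(L[Gamma], L[Right], L[Beta], [Gamma Right Beta])
  take Gamma:  [Gamma Node Alpha Base object] + [Right Alpha object] + [Beta Alpha object] + [Gamma Right Beta]
  take Node:  [Node Alpha Base object] + [Right Alpha object] + [Beta Alpha object] + [Right Beta]
  take Right:  [Alpha Base object] + [Right Alpha object] + [Beta Alpha object] + [Right Beta]
  take Beta:  [Alpha Base object] + [Alpha object] + [Beta Alpha object] + [Beta]
  take Alpha:  [Alpha Base object] + [Alpha object] + [Alpha object]
  take Base:  [Base object] + [object] + [object]
  take object:  [object] + [object] + [object]

Leaf -> Gamma -> Node -> Right -> Beta -> Alpha -> Base -> object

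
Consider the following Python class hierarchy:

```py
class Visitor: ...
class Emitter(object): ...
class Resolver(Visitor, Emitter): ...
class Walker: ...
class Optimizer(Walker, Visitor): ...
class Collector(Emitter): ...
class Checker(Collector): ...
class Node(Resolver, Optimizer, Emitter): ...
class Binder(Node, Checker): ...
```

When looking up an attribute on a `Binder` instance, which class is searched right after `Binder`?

L[Binder] = Binder + merge(L[Node], L[Checker], [Node Checker])
  take Node:  [Node Resolver Optimizer Walker Visitor Emitter object] + [Checker Collector Emitter object] + [Node Checker]
  take Resolver:  [Resolver Optimizer Walker Visitor Emitter object] + [Checker Collector Emitter object] + [Checker]
  take Optimizer:  [Optimizer Walker Visitor Emitter object] + [Checker Collector Emitter object] + [Checker]
  take Walker:  [Walker Visitor Emitter object] + [Checker Collector Emitter object] + [Checker]
  take Visitor:  [Visitor Emitter object] + [Checker Collector Emitter object] + [Checker]
  take Checker:  [Emitter object] + [Checker Collector Emitter object] + [Checker]
  take Collector:  [Emitter object] + [Collector Emitter object]
  take Emitter:  [Emitter object] + [Emitter object]
  take object:  [object] + [object]
MRO: Binder Node Resolver Optimizer Walker Visitor Checker Collector Emitter object
Binder is at position 0; next is Node.

Node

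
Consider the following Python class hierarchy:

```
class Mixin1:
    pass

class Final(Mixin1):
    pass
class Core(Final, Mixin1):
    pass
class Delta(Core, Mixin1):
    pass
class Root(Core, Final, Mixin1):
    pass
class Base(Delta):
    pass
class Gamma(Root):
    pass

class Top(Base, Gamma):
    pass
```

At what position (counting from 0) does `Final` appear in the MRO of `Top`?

6

L[Top] = Top + merge(L[Base], L[Gamma], [Base Gamma])
  take Base:  [Base Delta Core Final Mixin1 object] + [Gamma Root Core Final Mixin1 object] + [Base Gamma]
  take Delta:  [Delta Core Final Mixin1 object] + [Gamma Root Core Final Mixin1 object] + [Gamma]
  take Gamma:  [Core Final Mixin1 object] + [Gamma Root Core Final Mixin1 object] + [Gamma]
  take Root:  [Core Final Mixin1 object] + [Root Core Final Mixin1 object]
  take Core:  [Core Final Mixin1 object] + [Core Final Mixin1 object]
  take Final:  [Final Mixin1 object] + [Final Mixin1 object]
  take Mixin1:  [Mixin1 object] + [Mixin1 object]
  take object:  [object] + [object]
MRO: Top Base Delta Gamma Root Core Final Mixin1 object
Final sits at index 6.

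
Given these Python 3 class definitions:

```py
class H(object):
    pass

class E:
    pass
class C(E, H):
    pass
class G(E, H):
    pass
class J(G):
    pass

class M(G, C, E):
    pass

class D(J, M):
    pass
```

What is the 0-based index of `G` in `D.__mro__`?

L[D] = D + merge(L[J], L[M], [J M])
  take J:  [J G E H object] + [M G C E H object] + [J M]
  take M:  [G E H object] + [M G C E H object] + [M]
  take G:  [G E H object] + [G C E H object]
  take C:  [E H object] + [C E H object]
  take E:  [E H object] + [E H object]
  take H:  [H object] + [H object]
  take object:  [object] + [object]
MRO: D J M G C E H object
G sits at index 3.

3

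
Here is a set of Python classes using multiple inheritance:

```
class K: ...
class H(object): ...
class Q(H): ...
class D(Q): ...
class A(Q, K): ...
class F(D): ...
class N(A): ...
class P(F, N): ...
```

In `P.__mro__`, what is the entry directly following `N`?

L[P] = P + merge(L[F], L[N], [F N])
  take F:  [F D Q H object] + [N A Q H K object] + [F N]
  take D:  [D Q H object] + [N A Q H K object] + [N]
  take N:  [Q H object] + [N A Q H K object] + [N]
  take A:  [Q H object] + [A Q H K object]
  take Q:  [Q H object] + [Q H K object]
  take H:  [H object] + [H K object]
  take K:  [object] + [K object]
  take object:  [object] + [object]
MRO: P F D N A Q H K object
N is at position 3; next is A.

A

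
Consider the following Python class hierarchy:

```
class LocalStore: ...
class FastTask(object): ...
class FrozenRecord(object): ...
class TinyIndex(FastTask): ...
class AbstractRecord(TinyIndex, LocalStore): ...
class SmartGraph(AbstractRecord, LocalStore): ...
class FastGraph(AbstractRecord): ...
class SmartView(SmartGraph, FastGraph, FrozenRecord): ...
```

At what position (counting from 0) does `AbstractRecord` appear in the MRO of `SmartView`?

3

L[SmartView] = SmartView + merge(L[SmartGraph], L[FastGraph], L[FrozenRecord], [SmartGraph FastGraph FrozenRecord])
  take SmartGraph:  [SmartGraph AbstractRecord TinyIndex FastTask LocalStore object] + [FastGraph AbstractRecord TinyIndex FastTask LocalStore object] + [FrozenRecord object] + [SmartGraph FastGraph FrozenRecord]
  take FastGraph:  [AbstractRecord TinyIndex FastTask LocalStore object] + [FastGraph AbstractRecord TinyIndex FastTask LocalStore object] + [FrozenRecord object] + [FastGraph FrozenRecord]
  take AbstractRecord:  [AbstractRecord TinyIndex FastTask LocalStore object] + [AbstractRecord TinyIndex FastTask LocalStore object] + [FrozenRecord object] + [FrozenRecord]
  take TinyIndex:  [TinyIndex FastTask LocalStore object] + [TinyIndex FastTask LocalStore object] + [FrozenRecord object] + [FrozenRecord]
  take FastTask:  [FastTask LocalStore object] + [FastTask LocalStore object] + [FrozenRecord object] + [FrozenRecord]
  take LocalStore:  [LocalStore object] + [LocalStore object] + [FrozenRecord object] + [FrozenRecord]
  take FrozenRecord:  [object] + [object] + [FrozenRecord object] + [FrozenRecord]
  take object:  [object] + [object] + [object]
MRO: SmartView SmartGraph FastGraph AbstractRecord TinyIndex FastTask LocalStore FrozenRecord object
AbstractRecord sits at index 3.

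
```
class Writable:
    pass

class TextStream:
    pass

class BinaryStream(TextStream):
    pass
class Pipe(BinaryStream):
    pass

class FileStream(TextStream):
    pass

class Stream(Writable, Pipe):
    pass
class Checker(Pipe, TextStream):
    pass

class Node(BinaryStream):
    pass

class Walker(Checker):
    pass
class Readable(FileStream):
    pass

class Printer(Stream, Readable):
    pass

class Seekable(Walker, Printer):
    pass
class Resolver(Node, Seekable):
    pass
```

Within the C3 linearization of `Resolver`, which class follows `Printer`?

L[Resolver] = Resolver + merge(L[Node], L[Seekable], [Node Seekable])
  take Node:  [Node BinaryStream TextStream object] + [Seekable Walker Checker Printer Stream Writable Pipe BinaryStream Readable FileStream TextStream object] + [Node Seekable]
  take Seekable:  [BinaryStream TextStream object] + [Seekable Walker Checker Printer Stream Writable Pipe BinaryStream Readable FileStream TextStream object] + [Seekable]
  take Walker:  [BinaryStream TextStream object] + [Walker Checker Printer Stream Writable Pipe BinaryStream Readable FileStream TextStream object]
  take Checker:  [BinaryStream TextStream object] + [Checker Printer Stream Writable Pipe BinaryStream Readable FileStream TextStream object]
  take Printer:  [BinaryStream TextStream object] + [Printer Stream Writable Pipe BinaryStream Readable FileStream TextStream object]
  take Stream:  [BinaryStream TextStream object] + [Stream Writable Pipe BinaryStream Readable FileStream TextStream object]
  take Writable:  [BinaryStream TextStream object] + [Writable Pipe BinaryStream Readable FileStream TextStream object]
  take Pipe:  [BinaryStream TextStream object] + [Pipe BinaryStream Readable FileStream TextStream object]
  take BinaryStream:  [BinaryStream TextStream object] + [BinaryStream Readable FileStream TextStream object]
  take Readable:  [TextStream object] + [Readable FileStream TextStream object]
  take FileStream:  [TextStream object] + [FileStream TextStream object]
  take TextStream:  [TextStream object] + [TextStream object]
  take object:  [object] + [object]
MRO: Resolver Node Seekable Walker Checker Printer Stream Writable Pipe BinaryStream Readable FileStream TextStream object
Printer is at position 5; next is Stream.

Stream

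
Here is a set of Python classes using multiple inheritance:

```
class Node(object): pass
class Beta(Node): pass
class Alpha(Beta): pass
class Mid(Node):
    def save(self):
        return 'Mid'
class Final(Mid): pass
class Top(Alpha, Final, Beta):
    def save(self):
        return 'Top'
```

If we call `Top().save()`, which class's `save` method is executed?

L[Top] = Top + merge(L[Alpha], L[Final], L[Beta], [Alpha Final Beta])
  take Alpha:  [Alpha Beta Node object] + [Final Mid Node object] + [Beta Node object] + [Alpha Final Beta]
  take Final:  [Beta Node object] + [Final Mid Node object] + [Beta Node object] + [Final Beta]
  take Beta:  [Beta Node object] + [Mid Node object] + [Beta Node object] + [Beta]
  take Mid:  [Node object] + [Mid Node object] + [Node object]
  take Node:  [Node object] + [Node object] + [Node object]
  take object:  [object] + [object] + [object]
MRO: Top Alpha Final Beta Mid Node object
save is defined in: Mid, Top. First along the MRO is Top.

Top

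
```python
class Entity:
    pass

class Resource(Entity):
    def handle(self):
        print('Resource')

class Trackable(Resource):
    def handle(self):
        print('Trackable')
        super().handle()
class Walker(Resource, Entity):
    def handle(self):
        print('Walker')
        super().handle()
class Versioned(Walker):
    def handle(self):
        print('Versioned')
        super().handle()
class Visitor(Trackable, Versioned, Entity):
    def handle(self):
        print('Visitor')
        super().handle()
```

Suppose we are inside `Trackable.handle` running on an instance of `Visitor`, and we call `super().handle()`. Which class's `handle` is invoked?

Versioned

L[Visitor] = Visitor + merge(L[Trackable], L[Versioned], L[Entity], [Trackable Versioned Entity])
  take Trackable:  [Trackable Resource Entity object] + [Versioned Walker Resource Entity object] + [Entity object] + [Trackable Versioned Entity]
  take Versioned:  [Resource Entity object] + [Versioned Walker Resource Entity object] + [Entity object] + [Versioned Entity]
  take Walker:  [Resource Entity object] + [Walker Resource Entity object] + [Entity object] + [Entity]
  take Resource:  [Resource Entity object] + [Resource Entity object] + [Entity object] + [Entity]
  take Entity:  [Entity object] + [Entity object] + [Entity object] + [Entity]
  take object:  [object] + [object] + [object]
MRO: Visitor Trackable Versioned Walker Resource Entity object
super() in Trackable.handle on a Visitor instance goes to the class after Trackable in Visitor's MRO: Versioned.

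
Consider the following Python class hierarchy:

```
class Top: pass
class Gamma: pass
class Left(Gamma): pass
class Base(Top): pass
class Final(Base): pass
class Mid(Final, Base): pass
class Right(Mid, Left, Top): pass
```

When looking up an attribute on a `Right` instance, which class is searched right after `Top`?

Gamma

L[Right] = Right + merge(L[Mid], L[Left], L[Top], [Mid Left Top])
  take Mid:  [Mid Final Base Top object] + [Left Gamma object] + [Top object] + [Mid Left Top]
  take Final:  [Final Base Top object] + [Left Gamma object] + [Top object] + [Left Top]
  take Base:  [Base Top object] + [Left Gamma object] + [Top object] + [Left Top]
  take Left:  [Top object] + [Left Gamma object] + [Top object] + [Left Top]
  take Top:  [Top object] + [Gamma object] + [Top object] + [Top]
  take Gamma:  [object] + [Gamma object] + [object]
  take object:  [object] + [object] + [object]
MRO: Right Mid Final Base Left Top Gamma object
Top is at position 5; next is Gamma.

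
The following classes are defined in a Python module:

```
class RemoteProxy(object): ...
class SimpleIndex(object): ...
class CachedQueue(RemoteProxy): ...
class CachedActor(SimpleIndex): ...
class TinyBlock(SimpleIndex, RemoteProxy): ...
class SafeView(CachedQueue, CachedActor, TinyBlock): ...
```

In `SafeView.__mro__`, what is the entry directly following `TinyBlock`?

L[SafeView] = SafeView + merge(L[CachedQueue], L[CachedActor], L[TinyBlock], [CachedQueue CachedActor TinyBlock])
  take CachedQueue:  [CachedQueue RemoteProxy object] + [CachedActor SimpleIndex object] + [TinyBlock SimpleIndex RemoteProxy object] + [CachedQueue CachedActor TinyBlock]
  take CachedActor:  [RemoteProxy object] + [CachedActor SimpleIndex object] + [TinyBlock SimpleIndex RemoteProxy object] + [CachedActor TinyBlock]
  take TinyBlock:  [RemoteProxy object] + [SimpleIndex object] + [TinyBlock SimpleIndex RemoteProxy object] + [TinyBlock]
  take SimpleIndex:  [RemoteProxy object] + [SimpleIndex object] + [SimpleIndex RemoteProxy object]
  take RemoteProxy:  [RemoteProxy object] + [object] + [RemoteProxy object]
  take object:  [object] + [object] + [object]
MRO: SafeView CachedQueue CachedActor TinyBlock SimpleIndex RemoteProxy object
TinyBlock is at position 3; next is SimpleIndex.

SimpleIndex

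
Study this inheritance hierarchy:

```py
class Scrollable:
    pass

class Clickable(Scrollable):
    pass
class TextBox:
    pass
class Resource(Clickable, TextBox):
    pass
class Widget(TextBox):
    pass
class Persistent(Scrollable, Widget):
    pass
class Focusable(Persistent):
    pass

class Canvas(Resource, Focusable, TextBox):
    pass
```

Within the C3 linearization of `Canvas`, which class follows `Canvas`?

L[Canvas] = Canvas + merge(L[Resource], L[Focusable], L[TextBox], [Resource Focusable TextBox])
  take Resource:  [Resource Clickable Scrollable TextBox object] + [Focusable Persistent Scrollable Widget TextBox object] + [TextBox object] + [Resource Focusable TextBox]
  take Clickable:  [Clickable Scrollable TextBox object] + [Focusable Persistent Scrollable Widget TextBox object] + [TextBox object] + [Focusable TextBox]
  take Focusable:  [Scrollable TextBox object] + [Focusable Persistent Scrollable Widget TextBox object] + [TextBox object] + [Focusable TextBox]
  take Persistent:  [Scrollable TextBox object] + [Persistent Scrollable Widget TextBox object] + [TextBox object] + [TextBox]
  take Scrollable:  [Scrollable TextBox object] + [Scrollable Widget TextBox object] + [TextBox object] + [TextBox]
  take Widget:  [TextBox object] + [Widget TextBox object] + [TextBox object] + [TextBox]
  take TextBox:  [TextBox object] + [TextBox object] + [TextBox object] + [TextBox]
  take object:  [object] + [object] + [object]
MRO: Canvas Resource Clickable Focusable Persistent Scrollable Widget TextBox object
Canvas is at position 0; next is Resource.

Resource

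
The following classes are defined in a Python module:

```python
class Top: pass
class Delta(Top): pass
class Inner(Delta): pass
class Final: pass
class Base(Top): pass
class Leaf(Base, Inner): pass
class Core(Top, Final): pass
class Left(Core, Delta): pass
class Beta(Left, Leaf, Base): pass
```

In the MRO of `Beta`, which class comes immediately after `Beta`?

Left

L[Beta] = Beta + merge(L[Left], L[Leaf], L[Base], [Left Leaf Base])
  take Left:  [Left Core Delta Top Final object] + [Leaf Base Inner Delta Top object] + [Base Top object] + [Left Leaf Base]
  take Core:  [Core Delta Top Final object] + [Leaf Base Inner Delta Top object] + [Base Top object] + [Leaf Base]
  take Leaf:  [Delta Top Final object] + [Leaf Base Inner Delta Top object] + [Base Top object] + [Leaf Base]
  take Base:  [Delta Top Final object] + [Base Inner Delta Top object] + [Base Top object] + [Base]
  take Inner:  [Delta Top Final object] + [Inner Delta Top object] + [Top object]
  take Delta:  [Delta Top Final object] + [Delta Top object] + [Top object]
  take Top:  [Top Final object] + [Top object] + [Top object]
  take Final:  [Final object] + [object] + [object]
  take object:  [object] + [object] + [object]
MRO: Beta Left Core Leaf Base Inner Delta Top Final object
Beta is at position 0; next is Left.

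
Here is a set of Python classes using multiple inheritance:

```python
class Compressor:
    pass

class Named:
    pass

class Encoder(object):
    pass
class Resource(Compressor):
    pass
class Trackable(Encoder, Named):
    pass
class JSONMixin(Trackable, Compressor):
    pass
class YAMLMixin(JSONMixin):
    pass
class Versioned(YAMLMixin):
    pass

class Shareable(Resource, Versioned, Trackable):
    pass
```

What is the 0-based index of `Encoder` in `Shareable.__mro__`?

L[Shareable] = Shareable + merge(L[Resource], L[Versioned], L[Trackable], [Resource Versioned Trackable])
  take Resource:  [Resource Compressor object] + [Versioned YAMLMixin JSONMixin Trackable Encoder Named Compressor object] + [Trackable Encoder Named object] + [Resource Versioned Trackable]
  take Versioned:  [Compressor object] + [Versioned YAMLMixin JSONMixin Trackable Encoder Named Compressor object] + [Trackable Encoder Named object] + [Versioned Trackable]
  take YAMLMixin:  [Compressor object] + [YAMLMixin JSONMixin Trackable Encoder Named Compressor object] + [Trackable Encoder Named object] + [Trackable]
  take JSONMixin:  [Compressor object] + [JSONMixin Trackable Encoder Named Compressor object] + [Trackable Encoder Named object] + [Trackable]
  take Trackable:  [Compressor object] + [Trackable Encoder Named Compressor object] + [Trackable Encoder Named object] + [Trackable]
  take Encoder:  [Compressor object] + [Encoder Named Compressor object] + [Encoder Named object]
  take Named:  [Compressor object] + [Named Compressor object] + [Named object]
  take Compressor:  [Compressor object] + [Compressor object] + [object]
  take object:  [object] + [object] + [object]
MRO: Shareable Resource Versioned YAMLMixin JSONMixin Trackable Encoder Named Compressor object
Encoder sits at index 6.

6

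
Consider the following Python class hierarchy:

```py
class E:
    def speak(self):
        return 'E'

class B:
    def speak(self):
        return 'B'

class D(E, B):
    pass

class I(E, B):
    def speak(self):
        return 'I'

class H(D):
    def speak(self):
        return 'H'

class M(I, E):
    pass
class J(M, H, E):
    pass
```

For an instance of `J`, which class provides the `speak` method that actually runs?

L[J] = J + merge(L[M], L[H], L[E], [M H E])
  take M:  [M I E B object] + [H D E B object] + [E object] + [M H E]
  take I:  [I E B object] + [H D E B object] + [E object] + [H E]
  take H:  [E B object] + [H D E B object] + [E object] + [H E]
  take D:  [E B object] + [D E B object] + [E object] + [E]
  take E:  [E B object] + [E B object] + [E object] + [E]
  take B:  [B object] + [B object] + [object]
  take object:  [object] + [object] + [object]
MRO: J M I H D E B object
speak is defined in: B, E, H, I. First along the MRO is I.

I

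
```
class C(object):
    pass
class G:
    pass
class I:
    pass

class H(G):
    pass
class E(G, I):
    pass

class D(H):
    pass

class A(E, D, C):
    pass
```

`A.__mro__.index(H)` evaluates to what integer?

L[A] = A + merge(L[E], L[D], L[C], [E D C])
  take E:  [E G I object] + [D H G object] + [C object] + [E D C]
  take D:  [G I object] + [D H G object] + [C object] + [D C]
  take H:  [G I object] + [H G object] + [C object] + [C]
  take G:  [G I object] + [G object] + [C object] + [C]
  take I:  [I object] + [object] + [C object] + [C]
  take C:  [object] + [object] + [C object] + [C]
  take object:  [object] + [object] + [object]
MRO: A E D H G I C object
H sits at index 3.

3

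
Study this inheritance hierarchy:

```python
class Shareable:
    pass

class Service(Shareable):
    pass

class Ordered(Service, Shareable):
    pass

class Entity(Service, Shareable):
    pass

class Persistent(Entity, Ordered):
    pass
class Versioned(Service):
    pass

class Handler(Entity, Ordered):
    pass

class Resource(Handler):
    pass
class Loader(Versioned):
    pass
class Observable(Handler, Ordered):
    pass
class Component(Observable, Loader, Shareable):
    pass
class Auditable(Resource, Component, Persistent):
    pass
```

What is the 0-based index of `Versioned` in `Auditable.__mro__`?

L[Auditable] = Auditable + merge(L[Resource], L[Component], L[Persistent], [Resource Component Persistent])
  take Resource:  [Resource Handler Entity Ordered Service Shareable object] + [Component Observable Handler Entity Ordered Loader Versioned Service Shareable object] + [Persistent Entity Ordered Service Shareable object] + [Resource Component Persistent]
  take Component:  [Handler Entity Ordered Service Shareable object] + [Component Observable Handler Entity Ordered Loader Versioned Service Shareable object] + [Persistent Entity Ordered Service Shareable object] + [Component Persistent]
  take Observable:  [Handler Entity Ordered Service Shareable object] + [Observable Handler Entity Ordered Loader Versioned Service Shareable object] + [Persistent Entity Ordered Service Shareable object] + [Persistent]
  take Handler:  [Handler Entity Ordered Service Shareable object] + [Handler Entity Ordered Loader Versioned Service Shareable object] + [Persistent Entity Ordered Service Shareable object] + [Persistent]
  take Persistent:  [Entity Ordered Service Shareable object] + [Entity Ordered Loader Versioned Service Shareable object] + [Persistent Entity Ordered Service Shareable object] + [Persistent]
  take Entity:  [Entity Ordered Service Shareable object] + [Entity Ordered Loader Versioned Service Shareable object] + [Entity Ordered Service Shareable object]
  take Ordered:  [Ordered Service Shareable object] + [Ordered Loader Versioned Service Shareable object] + [Ordered Service Shareable object]
  take Loader:  [Service Shareable object] + [Loader Versioned Service Shareable object] + [Service Shareable object]
  take Versioned:  [Service Shareable object] + [Versioned Service Shareable object] + [Service Shareable object]
  take Service:  [Service Shareable object] + [Service Shareable object] + [Service Shareable object]
  take Shareable:  [Shareable object] + [Shareable object] + [Shareable object]
  take object:  [object] + [object] + [object]
MRO: Auditable Resource Component Observable Handler Persistent Entity Ordered Loader Versioned Service Shareable object
Versioned sits at index 9.

9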